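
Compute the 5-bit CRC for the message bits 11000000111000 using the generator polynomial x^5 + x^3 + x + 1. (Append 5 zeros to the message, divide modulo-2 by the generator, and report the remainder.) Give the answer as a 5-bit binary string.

Append 5 zeros: 1100000011100000000. Divide by 101011 (XOR where the leading bit is 1):
  pos 0: 110000 XOR 101011 = 011011
  pos 1: 110110 XOR 101011 = 011101
  pos 2: 111010 XOR 101011 = 010001
  pos 3: 100011 XOR 101011 = 001000
  pos 5: 100011 XOR 101011 = 001000
  pos 7: 100000 XOR 101011 = 001011
  pos 9: 101100 XOR 101011 = 000111
  pos 12: 111000 XOR 101011 = 010011
  pos 13: 100110 XOR 101011 = 001101
Remainder (last 5 bits) = 01101. This is the CRC / FCS.

01101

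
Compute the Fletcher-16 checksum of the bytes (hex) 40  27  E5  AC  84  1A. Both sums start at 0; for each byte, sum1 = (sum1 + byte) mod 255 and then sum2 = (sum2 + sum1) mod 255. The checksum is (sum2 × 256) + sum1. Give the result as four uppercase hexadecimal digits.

0698

Running sums (mod 255):
  after byte 0 (40): sum1=64, sum2=64
  after byte 1 (27): sum1=103, sum2=167
  after byte 2 (E5): sum1=77, sum2=244
  after byte 3 (AC): sum1=249, sum2=238
  after byte 4 (84): sum1=126, sum2=109
  after byte 5 (1A): sum1=152, sum2=6
Checksum = sum2·256 + sum1 = 6·256 + 152 = 1688 = 0x0698.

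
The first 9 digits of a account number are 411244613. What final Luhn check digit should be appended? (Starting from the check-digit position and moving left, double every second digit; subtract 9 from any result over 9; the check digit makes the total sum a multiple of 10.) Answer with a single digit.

Partial digits right→left: 3 1 6 4 4 2 1 1 4
Double every second digit counting from the check-digit position (so the 1st, 3rd, 5th, ... of the partial from the right).
  doubled (with −9 where >9): 6 3 8 2 8 → sum 27
  kept as-is: 1 4 2 1 → sum 8
Total = 27 + 8 = 35.
Check digit = (10 − (35 mod 10)) mod 10 = 5.

5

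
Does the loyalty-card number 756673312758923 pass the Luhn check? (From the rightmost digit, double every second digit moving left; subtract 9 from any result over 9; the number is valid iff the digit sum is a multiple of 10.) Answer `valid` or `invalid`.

valid

From the right, keep odd positions and double even positions (subtract 9 from any doubled value over 9):
  doubled (positions 2,4,...): 4 7 5 2 6 3 1 → sum 28
  kept (positions 1,3,...): 3 9 5 2 3 7 6 7 → sum 42
Total = 70.
70 mod 10 = 0, so the number is valid.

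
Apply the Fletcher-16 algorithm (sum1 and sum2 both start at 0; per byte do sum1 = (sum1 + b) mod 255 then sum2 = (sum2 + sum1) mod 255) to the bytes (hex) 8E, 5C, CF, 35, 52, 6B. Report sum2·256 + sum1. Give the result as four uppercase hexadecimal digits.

14AD

Running sums (mod 255):
  after byte 0 (8E): sum1=142, sum2=142
  after byte 1 (5C): sum1=234, sum2=121
  after byte 2 (CF): sum1=186, sum2=52
  after byte 3 (35): sum1=239, sum2=36
  after byte 4 (52): sum1=66, sum2=102
  after byte 5 (6B): sum1=173, sum2=20
Checksum = sum2·256 + sum1 = 20·256 + 173 = 5293 = 0x14AD.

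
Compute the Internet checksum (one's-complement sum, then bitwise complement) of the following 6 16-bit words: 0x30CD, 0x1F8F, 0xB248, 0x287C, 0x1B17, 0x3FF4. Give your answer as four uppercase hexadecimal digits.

One's-complement addition (fold any carry out of bit 15 back into bit 0):
  0x30CD + 0x1F8F = 0x0505C
  0x505C + 0xB248 = 0x102A4 → wrap carry → 0x02A5
  0x02A5 + 0x287C = 0x02B21
  0x2B21 + 0x1B17 = 0x04638
  0x4638 + 0x3FF4 = 0x0862C
One's-complement sum = 0x862C.
Checksum = ~0x862C & 0xFFFF = 0x79D3.

79D3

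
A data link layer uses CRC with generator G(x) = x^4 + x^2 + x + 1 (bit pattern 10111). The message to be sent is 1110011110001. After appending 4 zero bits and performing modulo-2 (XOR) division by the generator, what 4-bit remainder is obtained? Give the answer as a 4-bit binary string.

Append 4 zeros: 11100111100010000. Divide by 10111 (XOR where the leading bit is 1):
  pos 0: 11100 XOR 10111 = 01011
  pos 1: 10111 XOR 10111 = 00000
  pos 6: 11100 XOR 10111 = 01011
  pos 7: 10110 XOR 10111 = 00001
  pos 11: 11000 XOR 10111 = 01111
  pos 12: 11110 XOR 10111 = 01001
Remainder (last 4 bits) = 1001. This is the CRC / FCS.

1001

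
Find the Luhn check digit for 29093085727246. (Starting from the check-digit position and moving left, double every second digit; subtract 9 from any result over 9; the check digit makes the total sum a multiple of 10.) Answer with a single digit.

Partial digits right→left: 6 4 2 7 2 7 5 8 0 3 9 0 9 2
Double every second digit counting from the check-digit position (so the 1st, 3rd, 5th, ... of the partial from the right).
  doubled (with −9 where >9): 3 4 4 1 0 9 9 → sum 30
  kept as-is: 4 7 7 8 3 0 2 → sum 31
Total = 30 + 31 = 61.
Check digit = (10 − (61 mod 10)) mod 10 = 9.

9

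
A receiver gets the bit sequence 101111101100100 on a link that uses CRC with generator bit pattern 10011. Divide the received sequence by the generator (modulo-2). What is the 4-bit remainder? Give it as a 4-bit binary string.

1110

Modulo-2 division of 101111101100100 by 10011:
  pos 0: 10111 XOR 10011 = 00100
  pos 2: 10011 XOR 10011 = 00000
  pos 8: 11001 XOR 10011 = 01010
  pos 9: 10100 XOR 10011 = 00111
Remainder = 1110 (nonzero — an error is detected).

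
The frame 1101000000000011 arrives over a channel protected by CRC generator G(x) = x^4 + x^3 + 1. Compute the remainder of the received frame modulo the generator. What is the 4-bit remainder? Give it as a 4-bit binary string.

1101

Modulo-2 division of 1101000000000011 by 11001:
  pos 0: 11010 XOR 11001 = 00011
  pos 3: 11000 XOR 11001 = 00001
  pos 7: 10000 XOR 11001 = 01001
  pos 8: 10010 XOR 11001 = 01011
  pos 9: 10110 XOR 11001 = 01111
  pos 10: 11111 XOR 11001 = 00110
Remainder = 1101 (nonzero — an error is detected).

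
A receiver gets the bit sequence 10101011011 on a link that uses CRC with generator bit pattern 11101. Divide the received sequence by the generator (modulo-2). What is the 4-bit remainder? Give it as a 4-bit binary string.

0010

Modulo-2 division of 10101011011 by 11101:
  pos 0: 10101 XOR 11101 = 01000
  pos 1: 10000 XOR 11101 = 01101
  pos 2: 11011 XOR 11101 = 00110
  pos 4: 11010 XOR 11101 = 00111
  pos 6: 11111 XOR 11101 = 00010
Remainder = 0010 (nonzero — an error is detected).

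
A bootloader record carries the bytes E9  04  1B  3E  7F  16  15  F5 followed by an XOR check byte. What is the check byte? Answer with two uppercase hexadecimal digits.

41

XOR the bytes together:
  start with 0xE9
  0xE9 ⊕ 0x04 = 0xED
  0xED ⊕ 0x1B = 0xF6
  0xF6 ⊕ 0x3E = 0xC8
  0xC8 ⊕ 0x7F = 0xB7
  0xB7 ⊕ 0x16 = 0xA1
  0xA1 ⊕ 0x15 = 0xB4
  0xB4 ⊕ 0xF5 = 0x41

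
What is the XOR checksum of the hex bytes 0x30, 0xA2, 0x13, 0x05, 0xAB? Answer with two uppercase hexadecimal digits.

XOR the bytes together:
  start with 0x30
  0x30 ⊕ 0xA2 = 0x92
  0x92 ⊕ 0x13 = 0x81
  0x81 ⊕ 0x05 = 0x84
  0x84 ⊕ 0xAB = 0x2F

2F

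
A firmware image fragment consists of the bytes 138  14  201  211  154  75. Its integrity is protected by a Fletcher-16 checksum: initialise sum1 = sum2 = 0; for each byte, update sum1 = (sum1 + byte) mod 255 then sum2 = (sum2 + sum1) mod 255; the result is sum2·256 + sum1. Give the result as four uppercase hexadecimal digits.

Running sums (mod 255):
  after byte 0 (138): sum1=138, sum2=138
  after byte 1 (14): sum1=152, sum2=35
  after byte 2 (201): sum1=98, sum2=133
  after byte 3 (211): sum1=54, sum2=187
  after byte 4 (154): sum1=208, sum2=140
  after byte 5 (75): sum1=28, sum2=168
Checksum = sum2·256 + sum1 = 168·256 + 28 = 43036 = 0xA81C.

A81C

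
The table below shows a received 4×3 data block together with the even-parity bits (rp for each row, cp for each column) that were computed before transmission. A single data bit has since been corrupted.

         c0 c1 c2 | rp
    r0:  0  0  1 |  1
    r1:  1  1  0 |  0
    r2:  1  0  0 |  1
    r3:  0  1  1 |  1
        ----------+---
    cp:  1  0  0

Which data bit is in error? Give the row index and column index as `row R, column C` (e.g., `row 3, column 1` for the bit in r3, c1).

row 3, column 0

Recompute each row's even parity and compare to rp:
  r0: data parity 1, sent rp 1 → ok
  r1: data parity 0, sent rp 0 → ok
  r2: data parity 1, sent rp 1 → ok
  r3: data parity 0, sent rp 1 → mismatch
Recompute each column's even parity and compare to cp:
  c0: data parity 0, sent cp 1 → mismatch
  c1: data parity 0, sent cp 0 → ok
  c2: data parity 0, sent cp 0 → ok
Exactly one row (r3) and one column (c0) fail → the flipped bit is at their intersection.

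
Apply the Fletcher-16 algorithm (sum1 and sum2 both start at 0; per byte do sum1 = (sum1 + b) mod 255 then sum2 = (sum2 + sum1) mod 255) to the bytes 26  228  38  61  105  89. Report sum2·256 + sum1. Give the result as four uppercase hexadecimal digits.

Running sums (mod 255):
  after byte 0 (26): sum1=26, sum2=26
  after byte 1 (228): sum1=254, sum2=25
  after byte 2 (38): sum1=37, sum2=62
  after byte 3 (61): sum1=98, sum2=160
  after byte 4 (105): sum1=203, sum2=108
  after byte 5 (89): sum1=37, sum2=145
Checksum = sum2·256 + sum1 = 145·256 + 37 = 37157 = 0x9125.

9125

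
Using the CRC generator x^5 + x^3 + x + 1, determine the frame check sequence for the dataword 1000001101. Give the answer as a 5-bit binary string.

Append 5 zeros: 100000110100000. Divide by 101011 (XOR where the leading bit is 1):
  pos 0: 100000 XOR 101011 = 001011
  pos 2: 101111 XOR 101011 = 000100
  pos 5: 100010 XOR 101011 = 001001
  pos 7: 100100 XOR 101011 = 001111
  pos 9: 111100 XOR 101011 = 010111
Remainder (last 5 bits) = 10111. This is the CRC / FCS.

10111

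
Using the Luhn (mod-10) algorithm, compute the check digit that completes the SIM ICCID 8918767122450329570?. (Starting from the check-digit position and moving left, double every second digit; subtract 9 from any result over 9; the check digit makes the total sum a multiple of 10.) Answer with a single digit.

4

Partial digits right→left: 0 7 5 9 2 3 0 5 4 2 2 1 7 6 7 8 1 9 8
Double every second digit counting from the check-digit position (so the 1st, 3rd, 5th, ... of the partial from the right).
  doubled (with −9 where >9): 0 1 4 0 8 4 5 5 2 7 → sum 36
  kept as-is: 7 9 3 5 2 1 6 8 9 → sum 50
Total = 36 + 50 = 86.
Check digit = (10 − (86 mod 10)) mod 10 = 4.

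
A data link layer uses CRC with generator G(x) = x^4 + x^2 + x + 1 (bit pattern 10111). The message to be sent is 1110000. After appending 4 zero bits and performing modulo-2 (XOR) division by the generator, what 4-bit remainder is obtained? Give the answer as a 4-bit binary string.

Append 4 zeros: 11100000000. Divide by 10111 (XOR where the leading bit is 1):
  pos 0: 11100 XOR 10111 = 01011
  pos 1: 10110 XOR 10111 = 00001
  pos 5: 10000 XOR 10111 = 00111
Remainder (last 4 bits) = 1110. This is the CRC / FCS.

1110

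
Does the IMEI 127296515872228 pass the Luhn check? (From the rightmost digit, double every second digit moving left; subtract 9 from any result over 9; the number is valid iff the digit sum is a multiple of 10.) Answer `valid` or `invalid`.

invalid

From the right, keep odd positions and double even positions (subtract 9 from any doubled value over 9):
  doubled (positions 2,4,...): 4 4 7 2 3 4 4 → sum 28
  kept (positions 1,3,...): 8 2 7 5 5 9 7 1 → sum 44
Total = 72.
72 mod 10 = 2, so the number is invalid.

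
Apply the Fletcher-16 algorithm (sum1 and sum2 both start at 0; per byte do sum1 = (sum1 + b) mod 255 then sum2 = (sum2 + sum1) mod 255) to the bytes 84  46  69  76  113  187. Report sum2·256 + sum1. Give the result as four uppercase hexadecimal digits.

7941

Running sums (mod 255):
  after byte 0 (84): sum1=84, sum2=84
  after byte 1 (46): sum1=130, sum2=214
  after byte 2 (69): sum1=199, sum2=158
  after byte 3 (76): sum1=20, sum2=178
  after byte 4 (113): sum1=133, sum2=56
  after byte 5 (187): sum1=65, sum2=121
Checksum = sum2·256 + sum1 = 121·256 + 65 = 31041 = 0x7941.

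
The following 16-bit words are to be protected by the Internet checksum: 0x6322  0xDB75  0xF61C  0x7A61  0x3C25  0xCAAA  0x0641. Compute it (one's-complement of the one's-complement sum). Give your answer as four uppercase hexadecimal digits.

43D8

One's-complement addition (fold any carry out of bit 15 back into bit 0):
  0x6322 + 0xDB75 = 0x13E97 → wrap carry → 0x3E98
  0x3E98 + 0xF61C = 0x134B4 → wrap carry → 0x34B5
  0x34B5 + 0x7A61 = 0x0AF16
  0xAF16 + 0x3C25 = 0x0EB3B
  0xEB3B + 0xCAAA = 0x1B5E5 → wrap carry → 0xB5E6
  0xB5E6 + 0x0641 = 0x0BC27
One's-complement sum = 0xBC27.
Checksum = ~0xBC27 & 0xFFFF = 0x43D8.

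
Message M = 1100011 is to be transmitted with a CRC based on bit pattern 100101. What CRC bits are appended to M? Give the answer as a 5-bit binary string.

Append 5 zeros: 110001100000. Divide by 100101 (XOR where the leading bit is 1):
  pos 0: 110001 XOR 100101 = 010100
  pos 1: 101001 XOR 100101 = 001100
  pos 3: 110000 XOR 100101 = 010101
  pos 4: 101010 XOR 100101 = 001111
  pos 6: 111100 XOR 100101 = 011001
Remainder (last 5 bits) = 11001. This is the CRC / FCS.

11001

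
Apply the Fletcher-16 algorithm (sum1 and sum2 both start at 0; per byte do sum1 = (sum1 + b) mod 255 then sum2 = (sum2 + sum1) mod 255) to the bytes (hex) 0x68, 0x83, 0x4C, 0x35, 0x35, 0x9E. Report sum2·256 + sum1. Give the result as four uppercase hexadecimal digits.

Running sums (mod 255):
  after byte 0 (0x68): sum1=104, sum2=104
  after byte 1 (0x83): sum1=235, sum2=84
  after byte 2 (0x4C): sum1=56, sum2=140
  after byte 3 (0x35): sum1=109, sum2=249
  after byte 4 (0x35): sum1=162, sum2=156
  after byte 5 (0x9E): sum1=65, sum2=221
Checksum = sum2·256 + sum1 = 221·256 + 65 = 56641 = 0xDD41.

DD41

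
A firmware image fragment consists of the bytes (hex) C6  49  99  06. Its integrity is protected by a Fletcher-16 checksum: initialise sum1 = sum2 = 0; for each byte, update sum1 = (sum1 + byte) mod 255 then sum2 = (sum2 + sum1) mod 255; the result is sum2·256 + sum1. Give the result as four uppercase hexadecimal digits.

30AF

Running sums (mod 255):
  after byte 0 (C6): sum1=198, sum2=198
  after byte 1 (49): sum1=16, sum2=214
  after byte 2 (99): sum1=169, sum2=128
  after byte 3 (06): sum1=175, sum2=48
Checksum = sum2·256 + sum1 = 48·256 + 175 = 12463 = 0x30AF.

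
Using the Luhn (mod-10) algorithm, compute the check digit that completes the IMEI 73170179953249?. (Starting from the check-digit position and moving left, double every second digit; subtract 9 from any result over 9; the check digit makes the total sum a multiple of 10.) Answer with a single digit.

Partial digits right→left: 9 4 2 3 5 9 9 7 1 0 7 1 3 7
Double every second digit counting from the check-digit position (so the 1st, 3rd, 5th, ... of the partial from the right).
  doubled (with −9 where >9): 9 4 1 9 2 5 6 → sum 36
  kept as-is: 4 3 9 7 0 1 7 → sum 31
Total = 36 + 31 = 67.
Check digit = (10 − (67 mod 10)) mod 10 = 3.

3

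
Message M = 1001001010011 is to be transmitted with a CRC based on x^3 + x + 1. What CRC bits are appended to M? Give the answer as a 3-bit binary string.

Append 3 zeros: 1001001010011000. Divide by 1011 (XOR where the leading bit is 1):
  pos 0: 1001 XOR 1011 = 0010
  pos 2: 1000 XOR 1011 = 0011
  pos 4: 1110 XOR 1011 = 0101
  pos 5: 1011 XOR 1011 = 0000
  pos 11: 1100 XOR 1011 = 0111
  pos 12: 1110 XOR 1011 = 0101
Remainder (last 3 bits) = 101. This is the CRC / FCS.

101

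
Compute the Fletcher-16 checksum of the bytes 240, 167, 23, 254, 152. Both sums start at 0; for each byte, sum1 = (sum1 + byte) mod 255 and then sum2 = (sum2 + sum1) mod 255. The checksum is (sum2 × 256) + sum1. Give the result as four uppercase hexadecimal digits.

2F47

Running sums (mod 255):
  after byte 0 (240): sum1=240, sum2=240
  after byte 1 (167): sum1=152, sum2=137
  after byte 2 (23): sum1=175, sum2=57
  after byte 3 (254): sum1=174, sum2=231
  after byte 4 (152): sum1=71, sum2=47
Checksum = sum2·256 + sum1 = 47·256 + 71 = 12103 = 0x2F47.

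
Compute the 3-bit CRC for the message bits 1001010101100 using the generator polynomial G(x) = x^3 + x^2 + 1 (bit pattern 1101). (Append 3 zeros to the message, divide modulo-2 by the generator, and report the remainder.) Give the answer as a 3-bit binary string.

Append 3 zeros: 1001010101100000. Divide by 1101 (XOR where the leading bit is 1):
  pos 0: 1001 XOR 1101 = 0100
  pos 1: 1000 XOR 1101 = 0101
  pos 2: 1011 XOR 1101 = 0110
  pos 3: 1100 XOR 1101 = 0001
  pos 6: 1101 XOR 1101 = 0000
  pos 10: 1000 XOR 1101 = 0101
  pos 11: 1010 XOR 1101 = 0111
  pos 12: 1110 XOR 1101 = 0011
Remainder (last 3 bits) = 011. This is the CRC / FCS.

011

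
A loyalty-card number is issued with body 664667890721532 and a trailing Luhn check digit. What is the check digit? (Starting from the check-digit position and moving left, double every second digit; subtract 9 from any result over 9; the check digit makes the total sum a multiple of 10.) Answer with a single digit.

Partial digits right→left: 2 3 5 1 2 7 0 9 8 7 6 6 4 6 6
Double every second digit counting from the check-digit position (so the 1st, 3rd, 5th, ... of the partial from the right).
  doubled (with −9 where >9): 4 1 4 0 7 3 8 3 → sum 30
  kept as-is: 3 1 7 9 7 6 6 → sum 39
Total = 30 + 39 = 69.
Check digit = (10 − (69 mod 10)) mod 10 = 1.

1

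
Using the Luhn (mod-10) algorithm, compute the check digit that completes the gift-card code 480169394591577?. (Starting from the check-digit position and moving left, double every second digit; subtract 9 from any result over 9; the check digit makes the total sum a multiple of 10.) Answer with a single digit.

0

Partial digits right→left: 7 7 5 1 9 5 4 9 3 9 6 1 0 8 4
Double every second digit counting from the check-digit position (so the 1st, 3rd, 5th, ... of the partial from the right).
  doubled (with −9 where >9): 5 1 9 8 6 3 0 8 → sum 40
  kept as-is: 7 1 5 9 9 1 8 → sum 40
Total = 40 + 40 = 80.
Check digit = (10 − (80 mod 10)) mod 10 = 0.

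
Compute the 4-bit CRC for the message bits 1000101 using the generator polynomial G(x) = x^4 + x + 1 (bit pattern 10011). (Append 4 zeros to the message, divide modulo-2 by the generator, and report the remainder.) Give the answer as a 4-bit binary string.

Append 4 zeros: 10001010000. Divide by 10011 (XOR where the leading bit is 1):
  pos 0: 10001 XOR 10011 = 00010
  pos 3: 10010 XOR 10011 = 00001
Remainder (last 4 bits) = 1000. This is the CRC / FCS.

1000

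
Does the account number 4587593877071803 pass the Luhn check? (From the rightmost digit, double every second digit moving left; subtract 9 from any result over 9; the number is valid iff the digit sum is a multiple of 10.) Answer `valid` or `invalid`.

From the right, keep odd positions and double even positions (subtract 9 from any doubled value over 9):
  doubled (positions 2,4,...): 0 2 0 5 6 1 7 8 → sum 29
  kept (positions 1,3,...): 3 8 7 7 8 9 7 5 → sum 54
Total = 83.
83 mod 10 = 3, so the number is invalid.

invalid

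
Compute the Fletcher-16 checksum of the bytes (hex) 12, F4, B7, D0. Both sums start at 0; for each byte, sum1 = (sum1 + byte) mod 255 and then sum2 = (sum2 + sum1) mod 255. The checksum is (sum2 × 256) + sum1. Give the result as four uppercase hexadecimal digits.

678F

Running sums (mod 255):
  after byte 0 (12): sum1=18, sum2=18
  after byte 1 (F4): sum1=7, sum2=25
  after byte 2 (B7): sum1=190, sum2=215
  after byte 3 (D0): sum1=143, sum2=103
Checksum = sum2·256 + sum1 = 103·256 + 143 = 26511 = 0x678F.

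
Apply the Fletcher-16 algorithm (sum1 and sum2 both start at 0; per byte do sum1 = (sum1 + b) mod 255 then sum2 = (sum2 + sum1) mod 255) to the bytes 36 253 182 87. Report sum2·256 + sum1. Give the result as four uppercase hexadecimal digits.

Running sums (mod 255):
  after byte 0 (36): sum1=36, sum2=36
  after byte 1 (253): sum1=34, sum2=70
  after byte 2 (182): sum1=216, sum2=31
  after byte 3 (87): sum1=48, sum2=79
Checksum = sum2·256 + sum1 = 79·256 + 48 = 20272 = 0x4F30.

4F30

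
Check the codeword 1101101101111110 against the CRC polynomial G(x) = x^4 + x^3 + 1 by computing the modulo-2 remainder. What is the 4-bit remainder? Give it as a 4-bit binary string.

Modulo-2 division of 1101101101111110 by 11001:
  pos 0: 11011 XOR 11001 = 00010
  pos 3: 10011 XOR 11001 = 01010
  pos 4: 10100 XOR 11001 = 01101
  pos 5: 11011 XOR 11001 = 00010
  pos 8: 10111 XOR 11001 = 01110
  pos 9: 11101 XOR 11001 = 00100
  pos 11: 10010 XOR 11001 = 01011
Remainder = 1011 (nonzero — an error is detected).

1011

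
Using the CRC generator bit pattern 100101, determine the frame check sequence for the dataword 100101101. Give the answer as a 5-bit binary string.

10001

Append 5 zeros: 10010110100000. Divide by 100101 (XOR where the leading bit is 1):
  pos 0: 100101 XOR 100101 = 000000
  pos 6: 101000 XOR 100101 = 001101
  pos 8: 110100 XOR 100101 = 010001
Remainder (last 5 bits) = 10001. This is the CRC / FCS.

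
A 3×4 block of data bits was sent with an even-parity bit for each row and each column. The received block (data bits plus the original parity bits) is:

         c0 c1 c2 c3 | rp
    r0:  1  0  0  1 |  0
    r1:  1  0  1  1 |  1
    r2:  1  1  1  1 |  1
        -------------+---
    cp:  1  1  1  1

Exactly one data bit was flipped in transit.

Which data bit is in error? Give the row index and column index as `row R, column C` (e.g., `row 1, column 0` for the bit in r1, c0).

Recompute each row's even parity and compare to rp:
  r0: data parity 0, sent rp 0 → ok
  r1: data parity 1, sent rp 1 → ok
  r2: data parity 0, sent rp 1 → mismatch
Recompute each column's even parity and compare to cp:
  c0: data parity 1, sent cp 1 → ok
  c1: data parity 1, sent cp 1 → ok
  c2: data parity 0, sent cp 1 → mismatch
  c3: data parity 1, sent cp 1 → ok
Exactly one row (r2) and one column (c2) fail → the flipped bit is at their intersection.

row 2, column 2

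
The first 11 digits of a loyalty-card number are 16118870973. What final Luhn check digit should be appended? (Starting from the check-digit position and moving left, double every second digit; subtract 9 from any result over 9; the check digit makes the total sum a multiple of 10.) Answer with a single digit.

Partial digits right→left: 3 7 9 0 7 8 8 1 1 6 1
Double every second digit counting from the check-digit position (so the 1st, 3rd, 5th, ... of the partial from the right).
  doubled (with −9 where >9): 6 9 5 7 2 2 → sum 31
  kept as-is: 7 0 8 1 6 → sum 22
Total = 31 + 22 = 53.
Check digit = (10 − (53 mod 10)) mod 10 = 7.

7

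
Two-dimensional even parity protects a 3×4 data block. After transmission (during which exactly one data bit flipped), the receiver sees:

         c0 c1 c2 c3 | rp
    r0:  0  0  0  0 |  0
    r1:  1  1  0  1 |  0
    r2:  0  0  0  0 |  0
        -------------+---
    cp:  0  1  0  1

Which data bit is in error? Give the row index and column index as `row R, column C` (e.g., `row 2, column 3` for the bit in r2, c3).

row 1, column 0

Recompute each row's even parity and compare to rp:
  r0: data parity 0, sent rp 0 → ok
  r1: data parity 1, sent rp 0 → mismatch
  r2: data parity 0, sent rp 0 → ok
Recompute each column's even parity and compare to cp:
  c0: data parity 1, sent cp 0 → mismatch
  c1: data parity 1, sent cp 1 → ok
  c2: data parity 0, sent cp 0 → ok
  c3: data parity 1, sent cp 1 → ok
Exactly one row (r1) and one column (c0) fail → the flipped bit is at their intersection.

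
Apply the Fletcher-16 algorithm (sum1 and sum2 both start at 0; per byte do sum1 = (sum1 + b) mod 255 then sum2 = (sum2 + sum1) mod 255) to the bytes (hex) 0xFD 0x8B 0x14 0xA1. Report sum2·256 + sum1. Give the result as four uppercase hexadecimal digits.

643F

Running sums (mod 255):
  after byte 0 (0xFD): sum1=253, sum2=253
  after byte 1 (0x8B): sum1=137, sum2=135
  after byte 2 (0x14): sum1=157, sum2=37
  after byte 3 (0xA1): sum1=63, sum2=100
Checksum = sum2·256 + sum1 = 100·256 + 63 = 25663 = 0x643F.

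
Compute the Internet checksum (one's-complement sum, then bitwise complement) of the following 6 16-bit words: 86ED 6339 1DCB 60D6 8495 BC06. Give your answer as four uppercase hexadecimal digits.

569B

One's-complement addition (fold any carry out of bit 15 back into bit 0):
  0x86ED + 0x6339 = 0x0EA26
  0xEA26 + 0x1DCB = 0x107F1 → wrap carry → 0x07F2
  0x07F2 + 0x60D6 = 0x068C8
  0x68C8 + 0x8495 = 0x0ED5D
  0xED5D + 0xBC06 = 0x1A963 → wrap carry → 0xA964
One's-complement sum = 0xA964.
Checksum = ~0xA964 & 0xFFFF = 0x569B.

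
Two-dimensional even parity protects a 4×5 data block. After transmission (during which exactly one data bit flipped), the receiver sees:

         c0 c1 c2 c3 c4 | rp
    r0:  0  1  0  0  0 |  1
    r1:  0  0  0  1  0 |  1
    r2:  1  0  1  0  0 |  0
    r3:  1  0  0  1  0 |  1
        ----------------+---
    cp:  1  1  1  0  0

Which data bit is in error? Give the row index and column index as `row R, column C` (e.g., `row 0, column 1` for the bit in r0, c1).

row 3, column 0

Recompute each row's even parity and compare to rp:
  r0: data parity 1, sent rp 1 → ok
  r1: data parity 1, sent rp 1 → ok
  r2: data parity 0, sent rp 0 → ok
  r3: data parity 0, sent rp 1 → mismatch
Recompute each column's even parity and compare to cp:
  c0: data parity 0, sent cp 1 → mismatch
  c1: data parity 1, sent cp 1 → ok
  c2: data parity 1, sent cp 1 → ok
  c3: data parity 0, sent cp 0 → ok
  c4: data parity 0, sent cp 0 → ok
Exactly one row (r3) and one column (c0) fail → the flipped bit is at their intersection.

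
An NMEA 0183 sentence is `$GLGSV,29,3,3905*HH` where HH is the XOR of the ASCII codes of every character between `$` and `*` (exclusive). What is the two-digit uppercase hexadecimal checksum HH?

XOR the ASCII codes of the payload characters:
  'G' = 0x47 → acc = 0x47
  'L' = 0x4C → acc = 0x0B
  'G' = 0x47 → acc = 0x4C
  'S' = 0x53 → acc = 0x1F
  'V' = 0x56 → acc = 0x49
  ',' = 0x2C → acc = 0x65
  '2' = 0x32 → acc = 0x57
  '9' = 0x39 → acc = 0x6E
  ',' = 0x2C → acc = 0x42
  '3' = 0x33 → acc = 0x71
  ',' = 0x2C → acc = 0x5D
  '3' = 0x33 → acc = 0x6E
  '9' = 0x39 → acc = 0x57
  '0' = 0x30 → acc = 0x67
  '5' = 0x35 → acc = 0x52
Checksum = 0x52.

52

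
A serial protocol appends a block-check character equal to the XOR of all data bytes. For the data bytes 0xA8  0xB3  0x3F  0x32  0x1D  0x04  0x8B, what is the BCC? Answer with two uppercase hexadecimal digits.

84

XOR the bytes together:
  start with 0xA8
  0xA8 ⊕ 0xB3 = 0x1B
  0x1B ⊕ 0x3F = 0x24
  0x24 ⊕ 0x32 = 0x16
  0x16 ⊕ 0x1D = 0x0B
  0x0B ⊕ 0x04 = 0x0F
  0x0F ⊕ 0x8B = 0x84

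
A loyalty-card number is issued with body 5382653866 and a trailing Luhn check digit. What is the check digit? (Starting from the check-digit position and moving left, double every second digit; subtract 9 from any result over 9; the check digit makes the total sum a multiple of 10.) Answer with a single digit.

1

Partial digits right→left: 6 6 8 3 5 6 2 8 3 5
Double every second digit counting from the check-digit position (so the 1st, 3rd, 5th, ... of the partial from the right).
  doubled (with −9 where >9): 3 7 1 4 6 → sum 21
  kept as-is: 6 3 6 8 5 → sum 28
Total = 21 + 28 = 49.
Check digit = (10 − (49 mod 10)) mod 10 = 1.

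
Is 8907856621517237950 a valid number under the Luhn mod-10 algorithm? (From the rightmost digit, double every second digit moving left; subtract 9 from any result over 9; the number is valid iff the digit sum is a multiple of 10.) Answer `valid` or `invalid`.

valid

From the right, keep odd positions and double even positions (subtract 9 from any doubled value over 9):
  doubled (positions 2,4,...): 1 5 4 2 2 3 1 5 9 → sum 32
  kept (positions 1,3,...): 0 9 3 7 5 2 6 8 0 8 → sum 48
Total = 80.
80 mod 10 = 0, so the number is valid.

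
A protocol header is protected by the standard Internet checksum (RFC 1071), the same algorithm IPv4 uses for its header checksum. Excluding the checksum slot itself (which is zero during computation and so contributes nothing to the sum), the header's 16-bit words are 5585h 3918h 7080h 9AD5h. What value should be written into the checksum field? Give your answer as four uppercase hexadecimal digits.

660C

One's-complement addition (fold any carry out of bit 15 back into bit 0):
  0x5585 + 0x3918 = 0x08E9D
  0x8E9D + 0x7080 = 0x0FF1D
  0xFF1D + 0x9AD5 = 0x199F2 → wrap carry → 0x99F3
One's-complement sum = 0x99F3.
Checksum = ~0x99F3 & 0xFFFF = 0x660C.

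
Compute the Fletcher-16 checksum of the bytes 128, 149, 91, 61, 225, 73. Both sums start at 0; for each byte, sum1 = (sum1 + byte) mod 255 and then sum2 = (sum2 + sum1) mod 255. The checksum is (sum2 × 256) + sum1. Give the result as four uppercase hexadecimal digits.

Running sums (mod 255):
  after byte 0 (128): sum1=128, sum2=128
  after byte 1 (149): sum1=22, sum2=150
  after byte 2 (91): sum1=113, sum2=8
  after byte 3 (61): sum1=174, sum2=182
  after byte 4 (225): sum1=144, sum2=71
  after byte 5 (73): sum1=217, sum2=33
Checksum = sum2·256 + sum1 = 33·256 + 217 = 8665 = 0x21D9.

21D9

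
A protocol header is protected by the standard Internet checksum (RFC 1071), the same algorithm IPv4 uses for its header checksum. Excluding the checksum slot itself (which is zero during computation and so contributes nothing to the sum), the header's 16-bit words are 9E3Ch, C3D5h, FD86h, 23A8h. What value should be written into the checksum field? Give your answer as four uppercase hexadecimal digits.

One's-complement addition (fold any carry out of bit 15 back into bit 0):
  0x9E3C + 0xC3D5 = 0x16211 → wrap carry → 0x6212
  0x6212 + 0xFD86 = 0x15F98 → wrap carry → 0x5F99
  0x5F99 + 0x23A8 = 0x08341
One's-complement sum = 0x8341.
Checksum = ~0x8341 & 0xFFFF = 0x7CBE.

7CBE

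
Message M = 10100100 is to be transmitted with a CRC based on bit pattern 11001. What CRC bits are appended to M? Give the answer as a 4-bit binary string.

Append 4 zeros: 101001000000. Divide by 11001 (XOR where the leading bit is 1):
  pos 0: 10100 XOR 11001 = 01101
  pos 1: 11011 XOR 11001 = 00010
  pos 4: 10000 XOR 11001 = 01001
  pos 5: 10010 XOR 11001 = 01011
  pos 6: 10110 XOR 11001 = 01111
  pos 7: 11110 XOR 11001 = 00111
Remainder (last 4 bits) = 0111. This is the CRC / FCS.

0111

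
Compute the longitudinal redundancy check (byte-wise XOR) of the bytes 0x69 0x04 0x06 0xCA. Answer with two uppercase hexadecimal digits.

XOR the bytes together:
  start with 0x69
  0x69 ⊕ 0x04 = 0x6D
  0x6D ⊕ 0x06 = 0x6B
  0x6B ⊕ 0xCA = 0xA1

A1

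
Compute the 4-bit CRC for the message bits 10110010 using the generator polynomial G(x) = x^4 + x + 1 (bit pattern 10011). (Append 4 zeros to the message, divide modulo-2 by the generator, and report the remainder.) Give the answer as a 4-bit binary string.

0111

Append 4 zeros: 101100100000. Divide by 10011 (XOR where the leading bit is 1):
  pos 0: 10110 XOR 10011 = 00101
  pos 2: 10101 XOR 10011 = 00110
  pos 4: 11000 XOR 10011 = 01011
  pos 5: 10110 XOR 10011 = 00101
  pos 7: 10100 XOR 10011 = 00111
Remainder (last 4 bits) = 0111. This is the CRC / FCS.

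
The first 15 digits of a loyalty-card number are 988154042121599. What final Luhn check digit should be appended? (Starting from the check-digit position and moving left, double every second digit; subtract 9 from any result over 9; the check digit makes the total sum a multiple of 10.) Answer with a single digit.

Partial digits right→left: 9 9 5 1 2 1 2 4 0 4 5 1 8 8 9
Double every second digit counting from the check-digit position (so the 1st, 3rd, 5th, ... of the partial from the right).
  doubled (with −9 where >9): 9 1 4 4 0 1 7 9 → sum 35
  kept as-is: 9 1 1 4 4 1 8 → sum 28
Total = 35 + 28 = 63.
Check digit = (10 − (63 mod 10)) mod 10 = 7.

7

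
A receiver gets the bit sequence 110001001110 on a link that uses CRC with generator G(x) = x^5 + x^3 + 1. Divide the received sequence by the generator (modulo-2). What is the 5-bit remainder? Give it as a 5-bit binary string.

Modulo-2 division of 110001001110 by 101001:
  pos 0: 110001 XOR 101001 = 011000
  pos 1: 110000 XOR 101001 = 011001
  pos 2: 110010 XOR 101001 = 011011
  pos 3: 110111 XOR 101001 = 011110
  pos 4: 111101 XOR 101001 = 010100
  pos 5: 101001 XOR 101001 = 000000
Remainder = 00000 (zero — the frame passes the CRC check).

00000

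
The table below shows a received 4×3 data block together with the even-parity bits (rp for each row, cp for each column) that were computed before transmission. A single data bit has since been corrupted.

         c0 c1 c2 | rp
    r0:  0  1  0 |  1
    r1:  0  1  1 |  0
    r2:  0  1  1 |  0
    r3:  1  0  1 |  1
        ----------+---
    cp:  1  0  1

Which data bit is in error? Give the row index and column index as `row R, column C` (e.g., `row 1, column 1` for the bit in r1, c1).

Recompute each row's even parity and compare to rp:
  r0: data parity 1, sent rp 1 → ok
  r1: data parity 0, sent rp 0 → ok
  r2: data parity 0, sent rp 0 → ok
  r3: data parity 0, sent rp 1 → mismatch
Recompute each column's even parity and compare to cp:
  c0: data parity 1, sent cp 1 → ok
  c1: data parity 1, sent cp 0 → mismatch
  c2: data parity 1, sent cp 1 → ok
Exactly one row (r3) and one column (c1) fail → the flipped bit is at their intersection.

row 3, column 1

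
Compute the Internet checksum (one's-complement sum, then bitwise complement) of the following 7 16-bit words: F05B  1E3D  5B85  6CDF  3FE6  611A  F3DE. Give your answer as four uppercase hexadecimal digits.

9422

One's-complement addition (fold any carry out of bit 15 back into bit 0):
  0xF05B + 0x1E3D = 0x10E98 → wrap carry → 0x0E99
  0x0E99 + 0x5B85 = 0x06A1E
  0x6A1E + 0x6CDF = 0x0D6FD
  0xD6FD + 0x3FE6 = 0x116E3 → wrap carry → 0x16E4
  0x16E4 + 0x611A = 0x077FE
  0x77FE + 0xF3DE = 0x16BDC → wrap carry → 0x6BDD
One's-complement sum = 0x6BDD.
Checksum = ~0x6BDD & 0xFFFF = 0x9422.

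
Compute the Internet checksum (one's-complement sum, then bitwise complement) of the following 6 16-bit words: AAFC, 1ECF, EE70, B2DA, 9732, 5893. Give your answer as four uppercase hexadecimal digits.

One's-complement addition (fold any carry out of bit 15 back into bit 0):
  0xAAFC + 0x1ECF = 0x0C9CB
  0xC9CB + 0xEE70 = 0x1B83B → wrap carry → 0xB83C
  0xB83C + 0xB2DA = 0x16B16 → wrap carry → 0x6B17
  0x6B17 + 0x9732 = 0x10249 → wrap carry → 0x024A
  0x024A + 0x5893 = 0x05ADD
One's-complement sum = 0x5ADD.
Checksum = ~0x5ADD & 0xFFFF = 0xA522.

A522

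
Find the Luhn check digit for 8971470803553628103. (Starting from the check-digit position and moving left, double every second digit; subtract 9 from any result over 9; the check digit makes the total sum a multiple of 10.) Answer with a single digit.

4

Partial digits right→left: 3 0 1 8 2 6 3 5 5 3 0 8 0 7 4 1 7 9 8
Double every second digit counting from the check-digit position (so the 1st, 3rd, 5th, ... of the partial from the right).
  doubled (with −9 where >9): 6 2 4 6 1 0 0 8 5 7 → sum 39
  kept as-is: 0 8 6 5 3 8 7 1 9 → sum 47
Total = 39 + 47 = 86.
Check digit = (10 − (86 mod 10)) mod 10 = 4.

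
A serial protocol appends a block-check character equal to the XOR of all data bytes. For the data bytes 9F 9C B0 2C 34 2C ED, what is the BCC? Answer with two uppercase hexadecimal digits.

6A

XOR the bytes together:
  start with 0x9F
  0x9F ⊕ 0x9C = 0x03
  0x03 ⊕ 0xB0 = 0xB3
  0xB3 ⊕ 0x2C = 0x9F
  0x9F ⊕ 0x34 = 0xAB
  0xAB ⊕ 0x2C = 0x87
  0x87 ⊕ 0xED = 0x6A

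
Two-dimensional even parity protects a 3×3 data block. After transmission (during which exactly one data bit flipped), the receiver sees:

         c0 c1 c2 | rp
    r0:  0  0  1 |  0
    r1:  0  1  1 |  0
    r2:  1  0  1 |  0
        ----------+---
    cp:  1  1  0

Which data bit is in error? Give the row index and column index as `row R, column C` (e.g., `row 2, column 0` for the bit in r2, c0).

Recompute each row's even parity and compare to rp:
  r0: data parity 1, sent rp 0 → mismatch
  r1: data parity 0, sent rp 0 → ok
  r2: data parity 0, sent rp 0 → ok
Recompute each column's even parity and compare to cp:
  c0: data parity 1, sent cp 1 → ok
  c1: data parity 1, sent cp 1 → ok
  c2: data parity 1, sent cp 0 → mismatch
Exactly one row (r0) and one column (c2) fail → the flipped bit is at their intersection.

row 0, column 2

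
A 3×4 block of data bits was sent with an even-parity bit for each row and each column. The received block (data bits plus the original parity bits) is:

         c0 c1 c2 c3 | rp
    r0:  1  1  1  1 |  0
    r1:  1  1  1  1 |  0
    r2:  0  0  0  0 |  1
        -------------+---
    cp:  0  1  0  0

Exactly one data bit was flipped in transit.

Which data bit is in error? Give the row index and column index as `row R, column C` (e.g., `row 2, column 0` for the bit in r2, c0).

Recompute each row's even parity and compare to rp:
  r0: data parity 0, sent rp 0 → ok
  r1: data parity 0, sent rp 0 → ok
  r2: data parity 0, sent rp 1 → mismatch
Recompute each column's even parity and compare to cp:
  c0: data parity 0, sent cp 0 → ok
  c1: data parity 0, sent cp 1 → mismatch
  c2: data parity 0, sent cp 0 → ok
  c3: data parity 0, sent cp 0 → ok
Exactly one row (r2) and one column (c1) fail → the flipped bit is at their intersection.

row 2, column 1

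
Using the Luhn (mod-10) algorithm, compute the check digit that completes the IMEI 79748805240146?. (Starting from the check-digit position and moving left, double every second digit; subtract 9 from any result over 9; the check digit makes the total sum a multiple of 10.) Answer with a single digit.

Partial digits right→left: 6 4 1 0 4 2 5 0 8 8 4 7 9 7
Double every second digit counting from the check-digit position (so the 1st, 3rd, 5th, ... of the partial from the right).
  doubled (with −9 where >9): 3 2 8 1 7 8 9 → sum 38
  kept as-is: 4 0 2 0 8 7 7 → sum 28
Total = 38 + 28 = 66.
Check digit = (10 − (66 mod 10)) mod 10 = 4.

4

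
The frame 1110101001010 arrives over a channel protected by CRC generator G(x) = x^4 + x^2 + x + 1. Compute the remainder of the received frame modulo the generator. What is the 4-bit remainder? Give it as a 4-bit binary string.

Modulo-2 division of 1110101001010 by 10111:
  pos 0: 11101 XOR 10111 = 01010
  pos 1: 10100 XOR 10111 = 00011
  pos 4: 11100 XOR 10111 = 01011
  pos 5: 10111 XOR 10111 = 00000
Remainder = 0010 (nonzero — an error is detected).

0010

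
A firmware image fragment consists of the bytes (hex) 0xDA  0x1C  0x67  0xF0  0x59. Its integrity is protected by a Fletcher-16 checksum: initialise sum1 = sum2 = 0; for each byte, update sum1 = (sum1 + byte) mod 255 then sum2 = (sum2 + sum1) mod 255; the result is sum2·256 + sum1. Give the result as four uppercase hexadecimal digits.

Running sums (mod 255):
  after byte 0 (0xDA): sum1=218, sum2=218
  after byte 1 (0x1C): sum1=246, sum2=209
  after byte 2 (0x67): sum1=94, sum2=48
  after byte 3 (0xF0): sum1=79, sum2=127
  after byte 4 (0x59): sum1=168, sum2=40
Checksum = sum2·256 + sum1 = 40·256 + 168 = 10408 = 0x28A8.

28A8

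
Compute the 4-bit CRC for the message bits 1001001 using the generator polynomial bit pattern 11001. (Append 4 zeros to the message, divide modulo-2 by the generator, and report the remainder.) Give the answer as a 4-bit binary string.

Append 4 zeros: 10010010000. Divide by 11001 (XOR where the leading bit is 1):
  pos 0: 10010 XOR 11001 = 01011
  pos 1: 10110 XOR 11001 = 01111
  pos 2: 11111 XOR 11001 = 00110
  pos 4: 11000 XOR 11001 = 00001
Remainder (last 4 bits) = 0100. This is the CRC / FCS.

0100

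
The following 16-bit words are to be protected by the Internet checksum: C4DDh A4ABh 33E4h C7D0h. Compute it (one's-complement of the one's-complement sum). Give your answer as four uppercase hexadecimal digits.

9AC1

One's-complement addition (fold any carry out of bit 15 back into bit 0):
  0xC4DD + 0xA4AB = 0x16988 → wrap carry → 0x6989
  0x6989 + 0x33E4 = 0x09D6D
  0x9D6D + 0xC7D0 = 0x1653D → wrap carry → 0x653E
One's-complement sum = 0x653E.
Checksum = ~0x653E & 0xFFFF = 0x9AC1.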